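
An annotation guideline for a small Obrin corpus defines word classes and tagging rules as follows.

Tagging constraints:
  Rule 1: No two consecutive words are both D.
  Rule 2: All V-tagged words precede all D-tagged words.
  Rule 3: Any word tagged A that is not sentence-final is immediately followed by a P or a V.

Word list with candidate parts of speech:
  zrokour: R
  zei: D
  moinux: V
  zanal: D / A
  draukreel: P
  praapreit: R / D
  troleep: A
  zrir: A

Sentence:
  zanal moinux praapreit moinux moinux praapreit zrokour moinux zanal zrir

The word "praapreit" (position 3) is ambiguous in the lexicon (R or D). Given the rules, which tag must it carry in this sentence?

Candidates per position — 1:zanal {D,A}; 2:moinux {V}; 3:praapreit {R,D}; 4:moinux {V}; 5:moinux {V}; 6:praapreit {R,D}; 7:zrokour {R}; 8:moinux {V}; 9:zanal {D,A}; 10:zrir {A}.
Position 1: D is ruled out by rule 2; that leaves A.
Position 3: D is ruled out by rule 2; that leaves R.
Position 6: D is ruled out by rule 2; that leaves R.
Position 9: A is ruled out by rule 3; that leaves D.
So the tagging must be: A V R V V R R V D A.
Rule-by-rule: rule 1 ok; rule 2 ok; rule 3 ok.

R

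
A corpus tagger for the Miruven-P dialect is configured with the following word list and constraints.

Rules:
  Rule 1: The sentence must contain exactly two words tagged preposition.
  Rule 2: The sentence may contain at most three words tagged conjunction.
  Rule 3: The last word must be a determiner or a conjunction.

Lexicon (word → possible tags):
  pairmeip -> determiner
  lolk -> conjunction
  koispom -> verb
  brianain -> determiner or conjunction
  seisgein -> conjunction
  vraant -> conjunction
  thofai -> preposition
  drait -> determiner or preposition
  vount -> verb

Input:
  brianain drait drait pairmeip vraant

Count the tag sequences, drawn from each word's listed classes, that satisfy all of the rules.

Candidates per position — 1:brianain {determiner,conjunction}; 2:drait {determiner,preposition}; 3:drait {determiner,preposition}; 4:pairmeip {determiner}; 5:vraant {conjunction}.
There are 8 candidate sequences in total.
The sequences that satisfy every rule: determiner preposition preposition determiner conjunction; conjunction preposition preposition determiner conjunction.
Count = 2.

2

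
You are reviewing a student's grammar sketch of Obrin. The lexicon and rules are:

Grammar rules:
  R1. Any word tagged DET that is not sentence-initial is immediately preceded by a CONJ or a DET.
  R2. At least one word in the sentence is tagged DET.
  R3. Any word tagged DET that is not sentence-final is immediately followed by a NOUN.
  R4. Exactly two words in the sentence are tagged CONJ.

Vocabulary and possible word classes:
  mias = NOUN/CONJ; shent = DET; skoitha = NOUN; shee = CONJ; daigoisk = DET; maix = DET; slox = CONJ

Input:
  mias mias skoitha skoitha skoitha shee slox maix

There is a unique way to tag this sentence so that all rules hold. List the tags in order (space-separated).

Candidates per position — 1:mias {NOUN,CONJ}; 2:mias {NOUN,CONJ}; 3:skoitha {NOUN}; 4:skoitha {NOUN}; 5:skoitha {NOUN}; 6:shee {CONJ}; 7:slox {CONJ}; 8:maix {DET}.
Position 1: CONJ is ruled out by rule 4; that leaves NOUN.
Position 2: CONJ is ruled out by rule 4; that leaves NOUN.
The only consistent sequence is: NOUN NOUN NOUN NOUN NOUN CONJ CONJ DET.
Verifying each rule — rule 1 holds; rule 2 holds; rule 3 holds; rule 4 holds.

NOUN NOUN NOUN NOUN NOUN CONJ CONJ DET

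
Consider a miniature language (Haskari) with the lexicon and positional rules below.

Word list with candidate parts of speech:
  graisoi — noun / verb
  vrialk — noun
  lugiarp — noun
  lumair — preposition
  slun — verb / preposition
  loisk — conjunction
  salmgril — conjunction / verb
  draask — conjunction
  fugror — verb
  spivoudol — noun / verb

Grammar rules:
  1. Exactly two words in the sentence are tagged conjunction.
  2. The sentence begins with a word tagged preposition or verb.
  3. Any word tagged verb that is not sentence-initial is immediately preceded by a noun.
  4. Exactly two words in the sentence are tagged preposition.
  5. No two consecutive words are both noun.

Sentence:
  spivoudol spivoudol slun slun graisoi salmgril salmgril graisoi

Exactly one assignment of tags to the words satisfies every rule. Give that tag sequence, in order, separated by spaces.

verb noun preposition preposition noun conjunction conjunction noun

Candidates per position — 1:spivoudol {noun,verb}; 2:spivoudol {noun,verb}; 3:slun {verb,preposition}; 4:slun {verb,preposition}; 5:graisoi {noun,verb}; 6:salmgril {conjunction,verb}; 7:salmgril {conjunction,verb}; 8:graisoi {noun,verb}.
If word 1 were noun, no tagging could satisfy rule 2; so word 1 is verb.
If word 2 were verb, no tagging could satisfy rule 3; so word 2 is noun.
If word 3 were verb, no tagging could satisfy rule 4; so word 3 is preposition.
If word 4 were verb, no tagging could satisfy rule 3; so word 4 is preposition.
If word 5 were verb, no tagging could satisfy rule 3; so word 5 is noun.
If word 6 were verb, no tagging could satisfy rule 1; so word 6 is conjunction.
If word 7 were verb, no tagging could satisfy rule 1; so word 7 is conjunction.
If word 8 were verb, no tagging could satisfy rule 3; so word 8 is noun.
So the tagging must be: verb noun preposition preposition noun conjunction conjunction noun.
Rule-by-rule: rule 1 holds; rule 2 holds; rule 3 holds; rule 4 holds; rule 5 holds.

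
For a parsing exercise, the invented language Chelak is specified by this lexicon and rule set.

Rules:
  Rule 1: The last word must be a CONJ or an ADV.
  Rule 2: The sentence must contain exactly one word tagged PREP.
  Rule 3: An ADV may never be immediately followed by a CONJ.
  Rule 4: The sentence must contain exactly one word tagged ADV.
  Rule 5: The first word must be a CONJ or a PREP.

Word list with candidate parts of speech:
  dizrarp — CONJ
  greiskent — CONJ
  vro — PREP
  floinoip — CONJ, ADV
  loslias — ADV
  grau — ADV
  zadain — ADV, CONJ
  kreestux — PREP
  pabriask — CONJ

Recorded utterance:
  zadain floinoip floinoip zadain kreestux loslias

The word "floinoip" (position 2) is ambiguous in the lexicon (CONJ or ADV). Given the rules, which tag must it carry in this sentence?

CONJ

Candidates per position — 1:zadain {ADV,CONJ}; 2:floinoip {CONJ,ADV}; 3:floinoip {CONJ,ADV}; 4:zadain {ADV,CONJ}; 5:kreestux {PREP}; 6:loslias {ADV}.
Position 1: ADV is ruled out by rule 4; that leaves CONJ.
Position 2: ADV is ruled out by rule 4; that leaves CONJ.
Position 3: ADV is ruled out by rule 4; that leaves CONJ.
Position 4: ADV is ruled out by rule 4; that leaves CONJ.
So the tagging must be: CONJ CONJ CONJ CONJ PREP ADV.
Checking: rule 1 ✓; rule 2 ✓; rule 3 ✓; rule 4 ✓; rule 5 ✓.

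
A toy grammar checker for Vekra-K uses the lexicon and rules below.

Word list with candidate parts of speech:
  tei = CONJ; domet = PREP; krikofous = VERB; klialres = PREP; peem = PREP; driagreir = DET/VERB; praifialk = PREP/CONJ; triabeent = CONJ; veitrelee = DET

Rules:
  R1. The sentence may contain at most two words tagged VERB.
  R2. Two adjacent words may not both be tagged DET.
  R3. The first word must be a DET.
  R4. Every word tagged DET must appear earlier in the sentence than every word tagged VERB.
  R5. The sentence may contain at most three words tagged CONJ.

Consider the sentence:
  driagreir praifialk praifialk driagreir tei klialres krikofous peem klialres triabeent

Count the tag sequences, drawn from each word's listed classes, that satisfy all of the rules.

6

Candidates per position — 1:driagreir {DET,VERB}; 2:praifialk {PREP,CONJ}; 3:praifialk {PREP,CONJ}; 4:driagreir {DET,VERB}; 5:tei {CONJ}; 6:klialres {PREP}; 7:krikofous {VERB}; 8:peem {PREP}; 9:klialres {PREP}; 10:triabeent {CONJ}.
There are 16 candidate sequences in total.
Checking each against the rules leaves 6 sequences.
Count = 6.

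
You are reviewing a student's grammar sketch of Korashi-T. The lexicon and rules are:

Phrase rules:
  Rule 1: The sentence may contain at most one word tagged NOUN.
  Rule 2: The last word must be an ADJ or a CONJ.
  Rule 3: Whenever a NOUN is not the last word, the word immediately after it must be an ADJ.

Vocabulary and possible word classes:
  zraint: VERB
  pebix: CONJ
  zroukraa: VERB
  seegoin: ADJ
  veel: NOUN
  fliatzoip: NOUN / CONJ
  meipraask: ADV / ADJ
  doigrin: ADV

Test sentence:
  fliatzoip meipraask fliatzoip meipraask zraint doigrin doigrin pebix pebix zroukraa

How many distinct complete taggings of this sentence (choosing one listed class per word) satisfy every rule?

0

Candidates per position — 1:fliatzoip {NOUN,CONJ}; 2:meipraask {ADV,ADJ}; 3:fliatzoip {NOUN,CONJ}; 4:meipraask {ADV,ADJ}; 5:zraint {VERB}; 6:doigrin {ADV}; 7:doigrin {ADV}; 8:pebix {CONJ}; 9:pebix {CONJ}; 10:zroukraa {VERB}.
There are 16 candidate sequences in total.
Rule 2 cannot be satisfied by any choice of tags from the lexicon.
So there is no consistent tagging.
Count = 0.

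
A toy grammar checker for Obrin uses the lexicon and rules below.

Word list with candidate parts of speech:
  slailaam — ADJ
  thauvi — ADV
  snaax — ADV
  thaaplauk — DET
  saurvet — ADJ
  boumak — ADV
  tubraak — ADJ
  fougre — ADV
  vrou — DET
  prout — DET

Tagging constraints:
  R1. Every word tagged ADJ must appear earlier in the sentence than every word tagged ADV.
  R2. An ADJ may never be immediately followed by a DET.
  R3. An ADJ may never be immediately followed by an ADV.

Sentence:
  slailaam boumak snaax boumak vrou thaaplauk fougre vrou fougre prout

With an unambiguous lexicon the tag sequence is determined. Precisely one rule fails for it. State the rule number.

3

Fixed tagging: ADJ ADV ADV ADV DET DET ADV DET ADV DET.
Applying the rules: R1 ok, R2 ok, R3 fails.
Only rule 3 fails.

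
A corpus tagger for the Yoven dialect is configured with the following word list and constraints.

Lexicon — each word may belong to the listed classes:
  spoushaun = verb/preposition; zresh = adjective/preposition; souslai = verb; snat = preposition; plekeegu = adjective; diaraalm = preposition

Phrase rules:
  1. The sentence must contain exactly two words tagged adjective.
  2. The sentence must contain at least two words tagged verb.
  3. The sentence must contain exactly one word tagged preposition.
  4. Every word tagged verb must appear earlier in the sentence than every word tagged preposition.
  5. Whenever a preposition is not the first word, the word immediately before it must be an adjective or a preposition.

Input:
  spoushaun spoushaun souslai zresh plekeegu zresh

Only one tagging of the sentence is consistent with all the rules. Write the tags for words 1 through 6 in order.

verb verb verb adjective adjective preposition

Candidates per position — 1:spoushaun {verb,preposition}; 2:spoushaun {verb,preposition}; 3:souslai {verb}; 4:zresh {adjective,preposition}; 5:plekeegu {adjective}; 6:zresh {adjective,preposition}.
At position 1, choosing preposition makes rule 4 impossible to satisfy; hence verb.
At position 2, choosing preposition makes rule 4 impossible to satisfy; hence verb.
At position 4, choosing preposition makes rule 5 impossible to satisfy; hence adjective.
At position 6, choosing adjective makes rule 1 impossible to satisfy; hence preposition.
The only consistent sequence is: verb verb verb adjective adjective preposition.
Check: rule 1 ok; rule 2 ok; rule 3 ok; rule 4 ok; rule 5 ok.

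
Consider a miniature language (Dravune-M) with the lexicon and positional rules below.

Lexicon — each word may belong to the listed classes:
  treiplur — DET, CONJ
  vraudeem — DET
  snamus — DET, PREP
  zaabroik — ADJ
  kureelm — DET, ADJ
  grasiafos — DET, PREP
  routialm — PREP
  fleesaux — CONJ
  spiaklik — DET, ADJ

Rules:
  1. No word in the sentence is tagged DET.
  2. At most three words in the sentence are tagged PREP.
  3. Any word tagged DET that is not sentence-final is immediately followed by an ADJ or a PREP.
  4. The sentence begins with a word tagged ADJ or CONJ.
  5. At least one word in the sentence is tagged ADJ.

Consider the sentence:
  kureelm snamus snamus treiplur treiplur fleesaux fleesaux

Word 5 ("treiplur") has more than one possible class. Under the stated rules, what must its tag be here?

Candidates per position — 1:kureelm {DET,ADJ}; 2:snamus {DET,PREP}; 3:snamus {DET,PREP}; 4:treiplur {DET,CONJ}; 5:treiplur {DET,CONJ}; 6:fleesaux {CONJ}; 7:fleesaux {CONJ}.
Word 1 cannot be DET — rule 1 would then fail for every completion. It is ADJ.
Word 2 cannot be DET — rule 1 would then fail for every completion. It is PREP.
Word 3 cannot be DET — rule 1 would then fail for every completion. It is PREP.
Word 4 cannot be DET — rule 1 would then fail for every completion. It is CONJ.
Word 5 cannot be DET — rule 1 would then fail for every completion. It is CONJ.
The unique satisfying tagging is: ADJ PREP PREP CONJ CONJ CONJ CONJ.
Verifying each rule — rule 1 holds; rule 2 holds; rule 3 holds; rule 4 holds; rule 5 holds.

CONJ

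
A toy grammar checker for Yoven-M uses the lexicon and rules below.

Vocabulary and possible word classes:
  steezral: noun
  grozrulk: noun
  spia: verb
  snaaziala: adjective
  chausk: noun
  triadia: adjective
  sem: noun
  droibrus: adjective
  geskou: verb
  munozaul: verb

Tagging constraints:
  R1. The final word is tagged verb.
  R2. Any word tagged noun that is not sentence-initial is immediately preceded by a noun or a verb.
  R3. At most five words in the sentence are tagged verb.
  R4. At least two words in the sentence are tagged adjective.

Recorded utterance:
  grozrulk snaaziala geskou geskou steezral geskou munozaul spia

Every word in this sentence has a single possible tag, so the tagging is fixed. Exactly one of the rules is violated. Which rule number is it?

Fixed tagging: noun adjective verb verb noun verb verb verb.
Checking each rule: R1 ok, R2 ok, R3 ok, R4 fails.
Only rule 4 fails.

4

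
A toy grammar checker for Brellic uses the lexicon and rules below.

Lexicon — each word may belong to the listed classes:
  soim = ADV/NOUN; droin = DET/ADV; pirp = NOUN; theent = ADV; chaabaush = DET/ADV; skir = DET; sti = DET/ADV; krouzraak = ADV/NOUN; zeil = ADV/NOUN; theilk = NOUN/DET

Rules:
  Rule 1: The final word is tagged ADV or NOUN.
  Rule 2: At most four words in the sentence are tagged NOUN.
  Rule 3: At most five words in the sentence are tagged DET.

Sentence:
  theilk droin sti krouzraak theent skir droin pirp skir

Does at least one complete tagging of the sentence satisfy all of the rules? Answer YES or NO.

Candidates per position — 1:theilk {NOUN,DET}; 2:droin {DET,ADV}; 3:sti {DET,ADV}; 4:krouzraak {ADV,NOUN}; 5:theent {ADV}; 6:skir {DET}; 7:droin {DET,ADV}; 8:pirp {NOUN}; 9:skir {DET}.
Rule 1 cannot be satisfied by any choice of tags from the lexicon.
So there is no consistent tagging.

NO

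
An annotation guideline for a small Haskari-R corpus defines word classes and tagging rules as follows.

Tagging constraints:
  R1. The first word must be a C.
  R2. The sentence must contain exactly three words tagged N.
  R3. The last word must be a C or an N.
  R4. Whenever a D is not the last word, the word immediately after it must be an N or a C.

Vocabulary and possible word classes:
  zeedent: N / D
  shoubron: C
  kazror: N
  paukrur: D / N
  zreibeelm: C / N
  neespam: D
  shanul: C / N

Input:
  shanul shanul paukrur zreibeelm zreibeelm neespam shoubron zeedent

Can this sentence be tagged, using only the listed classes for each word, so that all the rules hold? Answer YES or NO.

Candidates per position — 1:shanul {C,N}; 2:shanul {C,N}; 3:paukrur {D,N}; 4:zreibeelm {C,N}; 5:zreibeelm {C,N}; 6:neespam {D}; 7:shoubron {C}; 8:zeedent {N,D}.
One satisfying assignment: C N D N C D C N.
Check: rule 1 ok; rule 2 ok; rule 3 ok; rule 4 ok.

YES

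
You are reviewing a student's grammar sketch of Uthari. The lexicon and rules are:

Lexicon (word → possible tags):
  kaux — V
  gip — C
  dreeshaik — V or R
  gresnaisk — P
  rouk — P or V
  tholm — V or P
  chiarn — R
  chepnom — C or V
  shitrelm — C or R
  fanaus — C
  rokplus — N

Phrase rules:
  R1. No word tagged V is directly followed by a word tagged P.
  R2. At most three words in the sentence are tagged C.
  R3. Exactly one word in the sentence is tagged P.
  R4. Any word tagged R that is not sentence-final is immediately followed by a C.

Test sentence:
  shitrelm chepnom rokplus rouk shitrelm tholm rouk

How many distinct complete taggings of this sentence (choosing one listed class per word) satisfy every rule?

Candidates per position — 1:shitrelm {C,R}; 2:chepnom {C,V}; 3:rokplus {N}; 4:rouk {P,V}; 5:shitrelm {C,R}; 6:tholm {V,P}; 7:rouk {P,V}.
There are 64 candidate sequences in total.
Checking each against the rules leaves 6 sequences.
Count = 6.

6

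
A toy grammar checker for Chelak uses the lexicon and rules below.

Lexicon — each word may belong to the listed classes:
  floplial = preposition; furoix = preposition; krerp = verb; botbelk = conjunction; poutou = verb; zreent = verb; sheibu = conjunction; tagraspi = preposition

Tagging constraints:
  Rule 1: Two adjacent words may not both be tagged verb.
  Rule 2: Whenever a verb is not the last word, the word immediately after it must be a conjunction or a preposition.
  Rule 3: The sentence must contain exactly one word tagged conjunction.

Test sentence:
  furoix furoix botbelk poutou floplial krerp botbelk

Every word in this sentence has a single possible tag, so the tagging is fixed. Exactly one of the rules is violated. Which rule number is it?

Fixed tagging: preposition preposition conjunction verb preposition verb conjunction.
Checking each rule: R1 holds, R2 holds, R3 violated.
Only rule 3 fails.

3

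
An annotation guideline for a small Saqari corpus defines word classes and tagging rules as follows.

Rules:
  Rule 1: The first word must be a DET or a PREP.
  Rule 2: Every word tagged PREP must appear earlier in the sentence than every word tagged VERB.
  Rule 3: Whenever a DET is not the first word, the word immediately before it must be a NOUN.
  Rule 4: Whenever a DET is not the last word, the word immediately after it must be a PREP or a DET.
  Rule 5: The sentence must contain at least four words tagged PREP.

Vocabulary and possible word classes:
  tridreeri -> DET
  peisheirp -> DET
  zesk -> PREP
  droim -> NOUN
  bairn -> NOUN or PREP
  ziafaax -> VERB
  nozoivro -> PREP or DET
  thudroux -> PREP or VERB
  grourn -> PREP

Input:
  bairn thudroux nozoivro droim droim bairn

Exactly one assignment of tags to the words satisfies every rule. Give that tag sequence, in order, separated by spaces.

PREP PREP PREP NOUN NOUN PREP

Candidates per position — 1:bairn {NOUN,PREP}; 2:thudroux {PREP,VERB}; 3:nozoivro {PREP,DET}; 4:droim {NOUN}; 5:droim {NOUN}; 6:bairn {NOUN,PREP}.
If word 1 were NOUN, no tagging could satisfy rule 1; so word 1 is PREP.
If word 2 were VERB, no tagging could satisfy rule 5; so word 2 is PREP.
If word 3 were DET, no tagging could satisfy rule 3; so word 3 is PREP.
If word 6 were NOUN, no tagging could satisfy rule 5; so word 6 is PREP.
The only consistent sequence is: PREP PREP PREP NOUN NOUN PREP.
Rule-by-rule: rule 1 satisfied; rule 2 satisfied; rule 3 satisfied; rule 4 satisfied; rule 5 satisfied.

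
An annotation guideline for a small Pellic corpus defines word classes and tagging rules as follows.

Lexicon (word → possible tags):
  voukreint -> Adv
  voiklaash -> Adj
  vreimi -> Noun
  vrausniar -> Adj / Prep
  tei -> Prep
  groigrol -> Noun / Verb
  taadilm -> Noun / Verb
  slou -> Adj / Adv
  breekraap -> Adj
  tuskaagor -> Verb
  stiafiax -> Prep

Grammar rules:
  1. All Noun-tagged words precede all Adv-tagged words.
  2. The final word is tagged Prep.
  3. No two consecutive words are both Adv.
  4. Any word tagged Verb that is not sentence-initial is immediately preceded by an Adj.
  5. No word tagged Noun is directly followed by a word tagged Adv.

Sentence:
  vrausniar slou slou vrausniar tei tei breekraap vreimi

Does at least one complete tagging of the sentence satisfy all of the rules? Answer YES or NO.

NO

Candidates per position — 1:vrausniar {Adj,Prep}; 2:slou {Adj,Adv}; 3:slou {Adj,Adv}; 4:vrausniar {Adj,Prep}; 5:tei {Prep}; 6:tei {Prep}; 7:breekraap {Adj}; 8:vreimi {Noun}.
Rule 2 cannot be satisfied by any choice of tags from the lexicon.
So there is no consistent tagging.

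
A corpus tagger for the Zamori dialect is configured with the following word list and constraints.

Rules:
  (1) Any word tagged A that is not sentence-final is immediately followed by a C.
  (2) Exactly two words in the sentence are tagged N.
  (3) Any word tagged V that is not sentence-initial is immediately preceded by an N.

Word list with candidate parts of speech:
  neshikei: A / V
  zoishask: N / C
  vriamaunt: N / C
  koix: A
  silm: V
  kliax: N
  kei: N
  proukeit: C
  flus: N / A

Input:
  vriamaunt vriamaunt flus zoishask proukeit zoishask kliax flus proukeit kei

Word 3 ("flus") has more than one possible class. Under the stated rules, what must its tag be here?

A

Candidates per position — 1:vriamaunt {N,C}; 2:vriamaunt {N,C}; 3:flus {N,A}; 4:zoishask {N,C}; 5:proukeit {C}; 6:zoishask {N,C}; 7:kliax {N}; 8:flus {N,A}; 9:proukeit {C}; 10:kei {N}.
Position 1: tagging it N would leave rule 2 unsatisfiable, so it must be C.
Position 2: tagging it N would leave rule 2 unsatisfiable, so it must be C.
Position 3: tagging it N would leave rule 2 unsatisfiable, so it must be A.
Position 4: tagging it N would leave rule 1 unsatisfiable, so it must be C.
Position 6: tagging it N would leave rule 2 unsatisfiable, so it must be C.
Position 8: tagging it N would leave rule 2 unsatisfiable, so it must be A.
That leaves exactly one tagging: C C A C C C N A C N.
Checking: rule 1 ✓; rule 2 ✓; rule 3 ✓.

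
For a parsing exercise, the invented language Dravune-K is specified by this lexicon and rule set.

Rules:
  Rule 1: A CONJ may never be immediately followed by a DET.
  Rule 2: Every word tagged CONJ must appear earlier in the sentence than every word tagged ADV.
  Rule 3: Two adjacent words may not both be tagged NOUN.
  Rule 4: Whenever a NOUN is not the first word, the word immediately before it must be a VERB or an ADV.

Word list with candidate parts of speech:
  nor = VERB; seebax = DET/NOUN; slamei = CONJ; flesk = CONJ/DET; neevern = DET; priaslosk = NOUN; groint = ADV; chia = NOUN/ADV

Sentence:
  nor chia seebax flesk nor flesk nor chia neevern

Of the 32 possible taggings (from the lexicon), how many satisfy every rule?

12

Candidates per position — 1:nor {VERB}; 2:chia {NOUN,ADV}; 3:seebax {DET,NOUN}; 4:flesk {CONJ,DET}; 5:nor {VERB}; 6:flesk {CONJ,DET}; 7:nor {VERB}; 8:chia {NOUN,ADV}; 9:neevern {DET}.
There are 32 candidate sequences in total.
Checking each against the rules leaves 12 sequences.
Count = 12.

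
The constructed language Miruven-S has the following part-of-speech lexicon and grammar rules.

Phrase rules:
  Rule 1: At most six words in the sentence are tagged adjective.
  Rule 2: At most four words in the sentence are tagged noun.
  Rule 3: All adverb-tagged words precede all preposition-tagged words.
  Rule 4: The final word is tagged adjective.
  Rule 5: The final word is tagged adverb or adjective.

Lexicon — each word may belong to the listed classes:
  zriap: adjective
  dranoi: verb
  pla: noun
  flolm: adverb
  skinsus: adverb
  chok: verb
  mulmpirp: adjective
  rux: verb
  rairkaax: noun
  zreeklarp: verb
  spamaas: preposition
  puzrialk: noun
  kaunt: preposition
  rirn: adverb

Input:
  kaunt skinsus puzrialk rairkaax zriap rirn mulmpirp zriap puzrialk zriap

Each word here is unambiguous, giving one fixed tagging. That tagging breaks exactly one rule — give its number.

3

Fixed tagging: preposition adverb noun noun adjective adverb adjective adjective noun adjective.
Rule check: R1 holds, R2 holds, R3 violated, R4 holds, R5 holds.
Only rule 3 fails.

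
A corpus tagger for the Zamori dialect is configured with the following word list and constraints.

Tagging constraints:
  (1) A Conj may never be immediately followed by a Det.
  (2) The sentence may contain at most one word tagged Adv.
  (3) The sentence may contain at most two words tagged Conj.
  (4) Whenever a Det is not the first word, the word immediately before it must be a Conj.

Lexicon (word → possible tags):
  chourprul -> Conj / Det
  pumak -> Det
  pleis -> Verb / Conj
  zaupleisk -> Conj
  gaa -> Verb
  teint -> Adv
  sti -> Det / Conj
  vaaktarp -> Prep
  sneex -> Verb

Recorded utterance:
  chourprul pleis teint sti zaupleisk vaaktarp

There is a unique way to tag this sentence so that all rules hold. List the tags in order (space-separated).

Det Verb Adv Conj Conj Prep

Candidates per position — 1:chourprul {Conj,Det}; 2:pleis {Verb,Conj}; 3:teint {Adv}; 4:sti {Det,Conj}; 5:zaupleisk {Conj}; 6:vaaktarp {Prep}.
At position 4, choosing Det makes rule 4 impossible to satisfy; hence Conj.
At position 1, choosing Conj makes rule 3 impossible to satisfy; hence Det.
At position 2, choosing Conj makes rule 3 impossible to satisfy; hence Verb.
The unique satisfying tagging is: Det Verb Adv Conj Conj Prep.
Checking: rule 1 holds; rule 2 holds; rule 3 holds; rule 4 holds.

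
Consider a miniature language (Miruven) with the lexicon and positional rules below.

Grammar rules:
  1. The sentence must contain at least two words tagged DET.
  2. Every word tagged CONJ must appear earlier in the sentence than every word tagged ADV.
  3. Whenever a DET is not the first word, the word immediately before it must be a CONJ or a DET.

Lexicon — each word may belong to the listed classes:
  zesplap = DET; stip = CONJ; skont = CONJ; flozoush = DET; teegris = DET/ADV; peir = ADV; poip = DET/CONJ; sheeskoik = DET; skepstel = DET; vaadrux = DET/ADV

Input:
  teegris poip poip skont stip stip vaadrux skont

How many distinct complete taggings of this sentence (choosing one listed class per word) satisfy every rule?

Candidates per position — 1:teegris {DET,ADV}; 2:poip {DET,CONJ}; 3:poip {DET,CONJ}; 4:skont {CONJ}; 5:stip {CONJ}; 6:stip {CONJ}; 7:vaadrux {DET,ADV}; 8:skont {CONJ}.
There are 16 candidate sequences in total.
The sequences that satisfy every rule: DET DET DET CONJ CONJ CONJ DET CONJ; DET DET CONJ CONJ CONJ CONJ DET CONJ; DET CONJ DET CONJ CONJ CONJ DET CONJ; DET CONJ CONJ CONJ CONJ CONJ DET CONJ.
Count = 4.

4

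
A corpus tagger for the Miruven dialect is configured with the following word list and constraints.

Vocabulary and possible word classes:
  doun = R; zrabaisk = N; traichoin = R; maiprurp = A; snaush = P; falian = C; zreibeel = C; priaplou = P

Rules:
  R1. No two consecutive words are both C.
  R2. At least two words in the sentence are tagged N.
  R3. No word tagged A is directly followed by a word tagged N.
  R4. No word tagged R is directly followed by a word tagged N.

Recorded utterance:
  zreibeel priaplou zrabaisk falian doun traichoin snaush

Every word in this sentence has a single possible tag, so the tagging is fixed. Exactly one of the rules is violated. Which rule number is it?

2

Fixed tagging: C P N C R R P.
Rule check: R1 ✓, R2 ✗, R3 ✓, R4 ✓.
Only rule 2 fails.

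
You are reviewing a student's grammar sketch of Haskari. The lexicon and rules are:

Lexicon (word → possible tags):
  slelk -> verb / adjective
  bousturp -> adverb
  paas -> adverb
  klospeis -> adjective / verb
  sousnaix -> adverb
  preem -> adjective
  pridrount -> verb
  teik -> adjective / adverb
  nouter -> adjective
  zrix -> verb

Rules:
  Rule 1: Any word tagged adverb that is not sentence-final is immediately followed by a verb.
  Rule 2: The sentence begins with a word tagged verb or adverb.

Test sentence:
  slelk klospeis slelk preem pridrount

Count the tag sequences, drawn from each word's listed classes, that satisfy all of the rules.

Candidates per position — 1:slelk {verb,adjective}; 2:klospeis {adjective,verb}; 3:slelk {verb,adjective}; 4:preem {adjective}; 5:pridrount {verb}.
There are 8 candidate sequences in total.
The sequences that satisfy every rule: verb adjective verb adjective verb; verb adjective adjective adjective verb; verb verb verb adjective verb; verb verb adjective adjective verb.
Count = 4.

4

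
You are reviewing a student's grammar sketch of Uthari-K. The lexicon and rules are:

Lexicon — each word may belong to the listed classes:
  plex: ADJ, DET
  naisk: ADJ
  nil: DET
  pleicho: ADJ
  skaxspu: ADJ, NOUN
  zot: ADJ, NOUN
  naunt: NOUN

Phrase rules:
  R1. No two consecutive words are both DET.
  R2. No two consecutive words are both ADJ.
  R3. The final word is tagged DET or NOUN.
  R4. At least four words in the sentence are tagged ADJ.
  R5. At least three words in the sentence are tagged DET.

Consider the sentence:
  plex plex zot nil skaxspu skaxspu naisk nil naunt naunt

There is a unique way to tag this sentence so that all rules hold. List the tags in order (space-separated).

Candidates per position — 1:plex {ADJ,DET}; 2:plex {ADJ,DET}; 3:zot {ADJ,NOUN}; 4:nil {DET}; 5:skaxspu {ADJ,NOUN}; 6:skaxspu {ADJ,NOUN}; 7:naisk {ADJ}; 8:nil {DET}; 9:naunt {NOUN}; 10:naunt {NOUN}.
Position 6: tagging it ADJ would leave rule 2 unsatisfiable, so it must be NOUN.
The remaining ambiguous positions (1, 2, 3, 5) are resolved jointly — only one combination satisfies every rule.
So the tagging must be: ADJ DET ADJ DET ADJ NOUN ADJ DET NOUN NOUN.
Checking: rule 1 satisfied; rule 2 satisfied; rule 3 satisfied; rule 4 satisfied; rule 5 satisfied.

ADJ DET ADJ DET ADJ NOUN ADJ DET NOUN NOUN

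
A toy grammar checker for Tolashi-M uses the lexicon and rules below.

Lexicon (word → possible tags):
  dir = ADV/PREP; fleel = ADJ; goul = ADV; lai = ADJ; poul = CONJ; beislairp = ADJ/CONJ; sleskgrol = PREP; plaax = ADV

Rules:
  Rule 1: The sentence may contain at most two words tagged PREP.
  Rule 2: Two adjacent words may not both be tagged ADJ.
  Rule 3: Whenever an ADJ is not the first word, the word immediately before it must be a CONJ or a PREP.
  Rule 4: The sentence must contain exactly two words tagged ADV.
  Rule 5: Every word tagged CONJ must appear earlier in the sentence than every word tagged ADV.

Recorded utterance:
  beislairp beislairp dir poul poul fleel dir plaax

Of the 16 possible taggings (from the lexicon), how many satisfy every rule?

3

Candidates per position — 1:beislairp {ADJ,CONJ}; 2:beislairp {ADJ,CONJ}; 3:dir {ADV,PREP}; 4:poul {CONJ}; 5:poul {CONJ}; 6:fleel {ADJ}; 7:dir {ADV,PREP}; 8:plaax {ADV}.
There are 16 candidate sequences in total.
The sequences that satisfy every rule: ADJ CONJ PREP CONJ CONJ ADJ ADV ADV; CONJ ADJ PREP CONJ CONJ ADJ ADV ADV; CONJ CONJ PREP CONJ CONJ ADJ ADV ADV.
Count = 3.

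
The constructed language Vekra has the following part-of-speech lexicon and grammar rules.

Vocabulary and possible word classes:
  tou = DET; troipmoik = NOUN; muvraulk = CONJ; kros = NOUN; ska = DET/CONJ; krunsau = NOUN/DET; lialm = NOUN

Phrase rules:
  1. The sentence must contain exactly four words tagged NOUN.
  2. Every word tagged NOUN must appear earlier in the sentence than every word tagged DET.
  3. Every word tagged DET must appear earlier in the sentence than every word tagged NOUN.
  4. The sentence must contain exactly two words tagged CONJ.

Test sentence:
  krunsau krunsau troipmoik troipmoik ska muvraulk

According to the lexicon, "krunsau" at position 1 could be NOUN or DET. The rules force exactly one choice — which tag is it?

Candidates per position — 1:krunsau {NOUN,DET}; 2:krunsau {NOUN,DET}; 3:troipmoik {NOUN}; 4:troipmoik {NOUN}; 5:ska {DET,CONJ}; 6:muvraulk {CONJ}.
If word 1 were DET, no tagging could satisfy rule 1; so word 1 is NOUN.
If word 2 were DET, no tagging could satisfy rule 1; so word 2 is NOUN.
If word 5 were DET, no tagging could satisfy rule 3; so word 5 is CONJ.
So the tagging must be: NOUN NOUN NOUN NOUN CONJ CONJ.
Checking: rule 1 ✓; rule 2 ✓; rule 3 ✓; rule 4 ✓.

NOUN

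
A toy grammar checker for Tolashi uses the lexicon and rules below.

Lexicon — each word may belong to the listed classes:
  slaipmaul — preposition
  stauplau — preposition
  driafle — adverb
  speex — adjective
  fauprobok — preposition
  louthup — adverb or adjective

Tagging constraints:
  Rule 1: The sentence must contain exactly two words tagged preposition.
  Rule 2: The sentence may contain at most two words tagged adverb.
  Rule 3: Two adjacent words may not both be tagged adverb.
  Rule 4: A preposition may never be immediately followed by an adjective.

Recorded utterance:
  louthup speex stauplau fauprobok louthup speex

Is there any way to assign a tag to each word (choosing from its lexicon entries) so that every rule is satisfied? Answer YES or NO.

Candidates per position — 1:louthup {adverb,adjective}; 2:speex {adjective}; 3:stauplau {preposition}; 4:fauprobok {preposition}; 5:louthup {adverb,adjective}; 6:speex {adjective}.
One satisfying assignment: adverb adjective preposition preposition adverb adjective.
Checking: rule 1 ok; rule 2 ok; rule 3 ok; rule 4 ok.

YES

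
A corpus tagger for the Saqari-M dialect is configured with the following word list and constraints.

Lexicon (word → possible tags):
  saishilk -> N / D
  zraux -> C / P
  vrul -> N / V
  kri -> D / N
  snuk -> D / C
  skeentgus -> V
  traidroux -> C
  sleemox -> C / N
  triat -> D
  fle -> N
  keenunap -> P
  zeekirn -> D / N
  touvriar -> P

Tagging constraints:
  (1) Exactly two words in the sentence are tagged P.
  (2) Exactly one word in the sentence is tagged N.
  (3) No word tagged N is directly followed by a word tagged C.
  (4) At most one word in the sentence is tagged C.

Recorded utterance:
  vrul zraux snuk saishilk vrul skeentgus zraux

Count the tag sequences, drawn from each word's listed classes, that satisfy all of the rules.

6

Candidates per position — 1:vrul {N,V}; 2:zraux {C,P}; 3:snuk {D,C}; 4:saishilk {N,D}; 5:vrul {N,V}; 6:skeentgus {V}; 7:zraux {C,P}.
There are 64 candidate sequences in total.
Checking each against the rules leaves 6 sequences.
Count = 6.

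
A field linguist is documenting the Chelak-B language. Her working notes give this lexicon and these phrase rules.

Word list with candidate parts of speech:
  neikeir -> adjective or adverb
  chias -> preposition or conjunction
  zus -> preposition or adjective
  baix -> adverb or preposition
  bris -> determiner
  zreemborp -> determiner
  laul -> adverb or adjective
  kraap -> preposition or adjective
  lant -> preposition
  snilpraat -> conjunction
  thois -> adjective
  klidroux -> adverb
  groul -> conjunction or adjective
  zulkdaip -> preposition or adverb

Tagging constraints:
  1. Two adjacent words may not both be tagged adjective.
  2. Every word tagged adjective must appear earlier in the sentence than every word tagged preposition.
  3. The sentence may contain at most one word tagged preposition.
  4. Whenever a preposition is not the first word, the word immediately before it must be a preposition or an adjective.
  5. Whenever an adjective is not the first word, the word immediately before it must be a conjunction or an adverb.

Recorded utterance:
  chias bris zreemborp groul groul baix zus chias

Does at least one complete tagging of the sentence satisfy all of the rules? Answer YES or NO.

YES

Candidates per position — 1:chias {preposition,conjunction}; 2:bris {determiner}; 3:zreemborp {determiner}; 4:groul {conjunction,adjective}; 5:groul {conjunction,adjective}; 6:baix {adverb,preposition}; 7:zus {preposition,adjective}; 8:chias {preposition,conjunction}.
One satisfying assignment: conjunction determiner determiner conjunction conjunction adverb adjective conjunction.
Check: rule 1 ✓; rule 2 ✓; rule 3 ✓; rule 4 ✓; rule 5 ✓.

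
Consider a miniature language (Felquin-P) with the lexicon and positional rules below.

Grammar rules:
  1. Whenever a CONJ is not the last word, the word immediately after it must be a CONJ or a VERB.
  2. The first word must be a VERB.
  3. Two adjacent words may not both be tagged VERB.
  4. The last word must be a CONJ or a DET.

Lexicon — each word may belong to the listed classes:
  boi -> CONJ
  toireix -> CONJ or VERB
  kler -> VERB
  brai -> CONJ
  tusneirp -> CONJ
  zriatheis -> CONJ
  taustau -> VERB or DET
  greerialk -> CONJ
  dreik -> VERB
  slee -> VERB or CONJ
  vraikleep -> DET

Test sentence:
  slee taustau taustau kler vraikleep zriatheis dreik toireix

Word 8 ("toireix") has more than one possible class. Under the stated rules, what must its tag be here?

Candidates per position — 1:slee {VERB,CONJ}; 2:taustau {VERB,DET}; 3:taustau {VERB,DET}; 4:kler {VERB}; 5:vraikleep {DET}; 6:zriatheis {CONJ}; 7:dreik {VERB}; 8:toireix {CONJ,VERB}.
Position 1: CONJ is ruled out by rule 2; that leaves VERB.
Position 2: VERB is ruled out by rule 3; that leaves DET.
Position 3: VERB is ruled out by rule 3; that leaves DET.
Position 8: VERB is ruled out by rule 3; that leaves CONJ.
So the tagging must be: VERB DET DET VERB DET CONJ VERB CONJ.
Verifying each rule — rule 1 satisfied; rule 2 satisfied; rule 3 satisfied; rule 4 satisfied.

CONJ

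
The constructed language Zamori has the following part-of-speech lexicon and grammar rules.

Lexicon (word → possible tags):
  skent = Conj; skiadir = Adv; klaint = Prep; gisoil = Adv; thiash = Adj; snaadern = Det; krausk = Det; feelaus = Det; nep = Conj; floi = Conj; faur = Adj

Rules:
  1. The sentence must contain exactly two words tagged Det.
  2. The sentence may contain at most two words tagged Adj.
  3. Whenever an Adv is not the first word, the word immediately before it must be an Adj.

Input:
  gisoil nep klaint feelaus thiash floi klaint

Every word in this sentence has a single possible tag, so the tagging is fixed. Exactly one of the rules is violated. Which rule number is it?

1

Fixed tagging: Adv Conj Prep Det Adj Conj Prep.
Rule check: R1 fails, R2 ok, R3 ok.
Only rule 1 fails.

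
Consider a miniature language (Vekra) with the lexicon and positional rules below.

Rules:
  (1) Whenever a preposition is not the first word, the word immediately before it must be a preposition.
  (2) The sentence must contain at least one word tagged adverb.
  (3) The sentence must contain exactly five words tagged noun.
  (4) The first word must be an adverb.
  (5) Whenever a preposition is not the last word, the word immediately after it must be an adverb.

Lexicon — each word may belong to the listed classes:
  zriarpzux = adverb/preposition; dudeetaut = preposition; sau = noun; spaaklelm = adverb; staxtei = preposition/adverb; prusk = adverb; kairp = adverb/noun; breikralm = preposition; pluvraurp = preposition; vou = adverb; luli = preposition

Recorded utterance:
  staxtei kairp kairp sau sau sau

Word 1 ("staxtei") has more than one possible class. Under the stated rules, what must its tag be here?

adverb

Candidates per position — 1:staxtei {preposition,adverb}; 2:kairp {adverb,noun}; 3:kairp {adverb,noun}; 4:sau {noun}; 5:sau {noun}; 6:sau {noun}.
Position 1: preposition is ruled out by rule 4; that leaves adverb.
Position 2: adverb is ruled out by rule 3; that leaves noun.
Position 3: adverb is ruled out by rule 3; that leaves noun.
The only consistent sequence is: adverb noun noun noun noun noun.
Check: rule 1 ok; rule 2 ok; rule 3 ok; rule 4 ok; rule 5 ok.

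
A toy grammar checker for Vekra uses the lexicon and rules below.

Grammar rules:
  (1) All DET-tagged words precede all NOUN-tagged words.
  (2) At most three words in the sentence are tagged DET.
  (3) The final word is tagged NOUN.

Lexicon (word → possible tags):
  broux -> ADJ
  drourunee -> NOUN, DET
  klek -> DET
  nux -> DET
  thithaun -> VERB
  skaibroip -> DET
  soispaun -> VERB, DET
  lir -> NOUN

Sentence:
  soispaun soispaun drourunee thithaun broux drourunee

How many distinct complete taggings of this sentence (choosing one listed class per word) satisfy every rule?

Candidates per position — 1:soispaun {VERB,DET}; 2:soispaun {VERB,DET}; 3:drourunee {NOUN,DET}; 4:thithaun {VERB}; 5:broux {ADJ}; 6:drourunee {NOUN,DET}.
There are 16 candidate sequences in total.
Checking each against the rules leaves 8 sequences.
Count = 8.

8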